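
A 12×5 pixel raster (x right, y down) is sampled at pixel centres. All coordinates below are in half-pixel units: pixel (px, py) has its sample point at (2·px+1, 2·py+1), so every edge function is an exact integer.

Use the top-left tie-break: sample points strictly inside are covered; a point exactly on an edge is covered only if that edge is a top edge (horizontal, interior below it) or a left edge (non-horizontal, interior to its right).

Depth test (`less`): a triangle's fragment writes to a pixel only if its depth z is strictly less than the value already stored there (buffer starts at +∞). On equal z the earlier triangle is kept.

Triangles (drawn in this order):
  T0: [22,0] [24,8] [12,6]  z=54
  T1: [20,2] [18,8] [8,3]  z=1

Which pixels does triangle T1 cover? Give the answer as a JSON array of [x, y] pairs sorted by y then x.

T0:
  2·area = 92
  edge (22, 0)→(24, 8): d=(2,8) right/bottom  bias=-1
  edge (24, 8)→(12, 6): d=(-12,-2) top-left  bias=+0
  edge (12, 6)→(22, 0): d=(10,-6) top-left  bias=+0
    (10,0)@(21, 1): e=[10,78,4] → #
    (11,0)@(23, 1): e=[-6,82,16] → ·
    (8,1)@(17, 3): e=[46,46,0] → #  [on edge]
    (9,1)@(19, 3): e=[30,50,12] → #
    (11,1)@(23, 3): e=[-2,58,36] → ·
    (7,2)@(15, 5): e=[66,18,8] → #
    (11,2)@(23, 5): e=[2,34,56] → #
    (7,3)@(15, 7): e=[70,-6,28] → ·
    (8,3)@(17, 7): e=[54,-2,40] → ·
    (9,3)@(19, 7): e=[38,2,52] → #
    (3,4)@(7, 9): e=[138,-46,0] → ·  [on edge]
    (9,4)@(19, 9): e=[42,-22,72] → ·
  covered (12 px):
    · · · · · · · · · · # ·
    · · · · · · · · # # # ·
    · · · · · · · # # # # #
    · · · · · · · · · # # #
    · · · · · · · · · · · ·
T1:
  2·area = 70
  edge (20, 2)→(18, 8): d=(-2,6) right/bottom  bias=-1
  edge (18, 8)→(8, 3): d=(-10,-5) top-left  bias=+0
  edge (8, 3)→(20, 2): d=(12,-1) top-left  bias=+0
    (4,1)@(9, 3): e=[64,5,1] → #
    (5,1)@(11, 3): e=[52,15,3] → #
    (6,1)@(13, 3): e=[40,25,5] → #
    (7,1)@(15, 3): e=[28,35,7] → #
    (8,1)@(17, 3): e=[16,45,9] → #
    (9,1)@(19, 3): e=[4,55,11] → #
    (10,1)@(21, 3): e=[-8,65,13] → ·
    (4,2)@(9, 5): e=[60,-15,25] → ·
    (5,2)@(11, 5): e=[48,-5,27] → ·
    (6,2)@(13, 5): e=[36,5,29] → #
    (9,2)@(19, 5): e=[0,35,35] → ·  [on edge]
    (6,3)@(13, 7): e=[32,-15,53] → ·
  covered (10 px):
    · · · · · · · · · · · ·
    · · · · # # # # # # · ·
    · · · · · · # # # · · ·
    · · · · · · · · # · · ·
    · · · · · · · · · · · ·

Final: [[4,1],[5,1],[6,1],[7,1],[8,1],[9,1],[6,2],[7,2],[8,2],[8,3]]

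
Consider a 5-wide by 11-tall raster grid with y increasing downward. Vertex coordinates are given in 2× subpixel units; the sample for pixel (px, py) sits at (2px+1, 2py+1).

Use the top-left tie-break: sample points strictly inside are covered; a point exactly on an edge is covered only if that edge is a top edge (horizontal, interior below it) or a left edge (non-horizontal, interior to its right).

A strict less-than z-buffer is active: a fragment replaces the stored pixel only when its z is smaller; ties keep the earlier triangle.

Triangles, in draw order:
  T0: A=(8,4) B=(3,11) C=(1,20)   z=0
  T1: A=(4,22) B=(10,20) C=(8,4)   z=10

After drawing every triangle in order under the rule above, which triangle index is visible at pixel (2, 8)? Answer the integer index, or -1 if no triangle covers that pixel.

T0:
  2·area = 31  (B↔C swapped to make it positive)
  edge (8, 4)→(1, 20): d=(-7,16) right/bottom  bias=-1
  edge (1, 20)→(3, 11): d=(2,-9) top-left  bias=+0
  edge (3, 11)→(8, 4): d=(5,-7) top-left  bias=+0
    (2,4)@(5, 9): e=[13,14,4] → X
    (3,4)@(7, 9): e=[-19,32,18] → .
    (1,5)@(3, 11): e=[31,0,0] → X  [on edge]
    (2,5)@(5, 11): e=[-1,18,14] → .
    (1,6)@(3, 13): e=[17,4,10] → X
    (2,6)@(5, 13): e=[-15,22,24] → .
    (1,7)@(3, 15): e=[3,8,20] → X
    (2,7)@(5, 15): e=[-29,26,34] → .
    (1,8)@(3, 17): e=[-11,12,30] → .
  covered (4 px):
    . . . . .
    . . . . .
    . . . . .
    . . . . .
    . . X . .
    . X . . .
    . X . . .
    . X . . .
    . . . . .
    . . . . .
    . . . . .
T1:
  2·area = 100  (B↔C swapped to make it positive)
  edge (4, 22)→(8, 4): d=(4,-18) top-left  bias=+0
  edge (8, 4)→(10, 20): d=(2,16) right/bottom  bias=-1
  edge (10, 20)→(4, 22): d=(-6,2) right/bottom  bias=-1
    (3,4)@(7, 9): e=[2,26,72] → X
    (4,4)@(9, 9): e=[38,-6,68] → .
    (3,5)@(7, 11): e=[10,30,60] → X
    (4,5)@(9, 11): e=[46,-2,56] → .
    (3,6)@(7, 13): e=[18,34,48] → X
    (4,6)@(9, 13): e=[54,2,44] → X
    (3,7)@(7, 15): e=[26,38,36] → X
    (3,8)@(7, 17): e=[34,42,24] → X
    (2,9)@(5, 19): e=[6,78,16] → X
    (2,10)@(5, 21): e=[14,82,4] → X
    (3,10)@(7, 21): e=[50,50,0] → .  [on edge]
    (4,10)@(9, 21): e=[86,18,-4] → .
  covered (12 px):
    . . . . .
    . . . . .
    . . . . .
    . . . . .
    . . . X .
    . . . X .
    . . . X X
    . . . X X
    . . . X X
    . . X X X
    . . X . .

Z-buffer (winner per pixel, '.' = empty):
  . . . . .
  . . . . .
  . . . . .
  . . . . .
  . . 0 1 .
  . 0 . 1 .
  . 0 . 1 1
  . 0 . 1 1
  . . . 1 1
  . . 1 1 1
  . . 1 . .

Final: -1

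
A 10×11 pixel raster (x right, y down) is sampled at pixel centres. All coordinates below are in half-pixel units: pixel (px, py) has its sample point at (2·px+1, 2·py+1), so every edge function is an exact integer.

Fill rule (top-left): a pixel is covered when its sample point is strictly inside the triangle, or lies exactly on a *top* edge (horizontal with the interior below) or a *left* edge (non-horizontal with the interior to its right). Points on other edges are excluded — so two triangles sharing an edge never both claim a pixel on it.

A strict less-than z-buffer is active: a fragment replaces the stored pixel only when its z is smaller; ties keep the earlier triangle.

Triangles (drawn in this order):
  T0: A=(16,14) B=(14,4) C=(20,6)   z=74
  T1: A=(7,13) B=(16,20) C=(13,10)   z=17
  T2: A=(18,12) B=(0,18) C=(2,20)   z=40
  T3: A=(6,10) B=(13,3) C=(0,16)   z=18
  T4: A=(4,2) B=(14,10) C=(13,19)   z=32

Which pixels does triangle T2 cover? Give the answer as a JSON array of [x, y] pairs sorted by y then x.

T0:
  2·area = 56
  edge (16, 14)→(14, 4): d=(-2,-10) top-left  bias=+0
  edge (14, 4)→(20, 6): d=(6,2) right/bottom  bias=-1
  edge (20, 6)→(16, 14): d=(-4,8) right/bottom  bias=-1
    (2,0)@(5, 1): e=[-84,0,140] → .  [on edge]
    (5,1)@(11, 3): e=[-28,0,84] → .  [on edge]
    (7,2)@(15, 5): e=[8,4,44] → X
    (8,2)@(17, 5): e=[28,0,28] → .  [on edge]
    (7,3)@(15, 7): e=[4,16,36] → X
    (8,3)@(17, 7): e=[24,12,20] → X
    (9,3)@(19, 7): e=[44,8,4] → X
    (7,4)@(15, 9): e=[0,28,28] → X  [on edge]
    (9,4)@(19, 9): e=[40,20,-4] → .
    (7,5)@(15, 11): e=[-4,40,20] → .
    (8,5)@(17, 11): e=[16,36,4] → X
    (9,5)@(19, 11): e=[36,32,-12] → .
    (8,9)@(17, 19): e=[0,84,-28] → .  [on edge]
  covered (7 px):
    . . . . . . . . . .
    . . . . . . . . . .
    . . . . . . . X . .
    . . . . . . . X X X
    . . . . . . . X X .
    . . . . . . . . X .
    . . . . . . . . . .
    . . . . . . . . . .
    . . . . . . . . . .
    . . . . . . . . . .
    . . . . . . . . . .
T1:
  2·area = 69  (B↔C swapped to make it positive)
  edge (7, 13)→(13, 10): d=(6,-3) top-left  bias=+0
  edge (13, 10)→(16, 20): d=(3,10) right/bottom  bias=-1
  edge (16, 20)→(7, 13): d=(-9,-7) top-left  bias=+0
    (9,3)@(19, 7): e=[0,-69,138] → .  [on edge]
    (7,4)@(15, 9): e=[0,-23,92] → .  [on edge]
    (5,5)@(11, 11): e=[0,23,46] → X  [on edge]
    (6,5)@(13, 11): e=[6,3,60] → X
    (7,5)@(15, 11): e=[12,-17,74] → .
    (3,6)@(7, 13): e=[0,69,0] → X  [on edge]
    (4,6)@(9, 13): e=[6,49,14] → X
    (7,6)@(15, 13): e=[24,-11,56] → .
    (1,7)@(3, 15): e=[0,115,-46] → .  [on edge]
    (3,7)@(7, 15): e=[12,75,-18] → .
    (4,7)@(9, 15): e=[18,55,-4] → .
    (5,7)@(11, 15): e=[24,35,10] → X
  covered (11 px):
    . . . . . . . . . .
    . . . . . . . . . .
    . . . . . . . . . .
    . . . . . . . . . .
    . . . . . . . . . .
    . . . . . X X . . .
    . . . X X X X . . .
    . . . . . X X . . .
    . . . . . . X X . .
    . . . . . . . X . .
    . . . . . . . . . .
T2:
  2·area = 48  (B↔C swapped to make it positive)
  edge (18, 12)→(2, 20): d=(-16,8) right/bottom  bias=-1
  edge (2, 20)→(0, 18): d=(-2,-2) top-left  bias=+0
  edge (0, 18)→(18, 12): d=(18,-6) top-left  bias=+0
    (7,6)@(15, 13): e=[8,40,0] → X  [on edge]
    (8,6)@(17, 13): e=[-8,44,12] → .
    (4,7)@(9, 15): e=[24,24,0] → X  [on edge]
    (5,7)@(11, 15): e=[8,28,12] → X
    (6,7)@(13, 15): e=[-8,32,24] → .
    (7,7)@(15, 15): e=[-24,36,36] → .
    (1,8)@(3, 17): e=[40,8,0] → X  [on edge]
    (2,8)@(5, 17): e=[24,12,12] → X
    (3,8)@(7, 17): e=[8,16,24] → X
    (4,8)@(9, 17): e=[-8,20,36] → .
    (5,8)@(11, 17): e=[-24,24,48] → .
    (0,9)@(1, 19): e=[24,0,24] → X  [on edge]
    (1,10)@(3, 21): e=[-24,0,72] → .  [on edge]
  covered (8 px):
    . . . . . . . . . .
    . . . . . . . . . .
    . . . . . . . . . .
    . . . . . . . . . .
    . . . . . . . . . .
    . . . . . . . . . .
    . . . . . . . X . .
    . . . . X X . . . .
    . X X X . . . . . .
    X X . . . . . . . .
    . . . . . . . . . .
T3:
  degenerate (2·area = 0) — covers nothing
T4:
  2·area = 98
  edge (4, 2)→(14, 10): d=(10,8) right/bottom  bias=-1
  edge (14, 10)→(13, 19): d=(-1,9) right/bottom  bias=-1
  edge (13, 19)→(4, 2): d=(-9,-17) top-left  bias=+0
    (7,0)@(15, 1): e=[-98,0,196] → .  [on edge]
    (2,1)@(5, 3): e=[2,88,8] → X
    (3,1)@(7, 3): e=[-14,70,42] → .
    (2,2)@(5, 5): e=[22,86,-10] → .
    (3,2)@(7, 5): e=[6,68,24] → X
    (4,2)@(9, 5): e=[-10,50,58] → .
    (3,3)@(7, 7): e=[26,66,6] → X
    (4,3)@(9, 7): e=[10,48,40] → X
    (5,3)@(11, 7): e=[-6,30,74] → .
    (3,4)@(7, 9): e=[46,64,-12] → .
    (4,4)@(9, 9): e=[30,46,22] → X
    (5,4)@(11, 9): e=[14,28,56] → X
    (6,9)@(13, 19): e=[98,0,0] → .  [on edge]
  covered (14 px):
    . . . . . . . . . .
    . . X . . . . . . .
    . . . X . . . . . .
    . . . X X . . . . .
    . . . . X X . . . .
    . . . . X X X . . .
    . . . . . X X . . .
    . . . . . X X . . .
    . . . . . . X . . .
    . . . . . . . . . .
    . . . . . . . . . .

Result: [[7,6],[4,7],[5,7],[1,8],[2,8],[3,8],[0,9],[1,9]]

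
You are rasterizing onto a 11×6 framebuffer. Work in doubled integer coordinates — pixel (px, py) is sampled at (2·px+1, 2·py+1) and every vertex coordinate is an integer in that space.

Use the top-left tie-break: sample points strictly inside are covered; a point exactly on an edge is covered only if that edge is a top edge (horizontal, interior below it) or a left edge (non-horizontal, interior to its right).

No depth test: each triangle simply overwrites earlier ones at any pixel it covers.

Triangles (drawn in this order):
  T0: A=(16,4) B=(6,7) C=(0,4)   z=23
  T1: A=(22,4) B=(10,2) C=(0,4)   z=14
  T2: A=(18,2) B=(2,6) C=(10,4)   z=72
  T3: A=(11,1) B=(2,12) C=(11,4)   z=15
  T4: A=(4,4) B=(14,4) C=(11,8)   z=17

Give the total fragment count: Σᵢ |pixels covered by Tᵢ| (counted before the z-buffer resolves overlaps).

T0:
  2·area = 48
  edge (16, 4)→(6, 7): d=(-10,3) right/bottom  bias=-1
  edge (6, 7)→(0, 4): d=(-6,-3) top-left  bias=+0
  edge (0, 4)→(16, 4): d=(16,0) top-left  bias=+0
    (1,2)@(3, 5): e=[29,3,16] → X
    (2,2)@(5, 5): e=[23,9,16] → X
    (3,2)@(7, 5): e=[17,15,16] → X
    (4,2)@(9, 5): e=[11,21,16] → X
    (5,2)@(11, 5): e=[5,27,16] → X
    (6,2)@(13, 5): e=[-1,33,16] → .
    (1,3)@(3, 7): e=[9,-9,48] → .
    (2,3)@(5, 7): e=[3,-3,48] → .
    (3,3)@(7, 7): e=[-3,3,48] → .
    (4,3)@(9, 7): e=[-9,9,48] → .
    (5,3)@(11, 7): e=[-15,15,48] → .
  covered (5 px):
    . . . . . . . . . . .
    . . . . . . . . . . .
    . X X X X X . . . . .
    . . . . . . . . . . .
    . . . . . . . . . . .
    . . . . . . . . . . .
T1:
  2·area = 44  (B↔C swapped to make it positive)
  edge (22, 4)→(0, 4): d=(-22,0) right/bottom  bias=-1
  edge (0, 4)→(10, 2): d=(10,-2) top-left  bias=+0
  edge (10, 2)→(22, 4): d=(12,2) right/bottom  bias=-1
    (7,0)@(15, 1): e=[66,0,-22] → .  [on edge]
    (2,1)@(5, 3): e=[22,0,22] → X  [on edge]
    (3,1)@(7, 3): e=[22,4,18] → X
    (4,1)@(9, 3): e=[22,8,14] → X
    (5,1)@(11, 3): e=[22,12,10] → X
    (6,1)@(13, 3): e=[22,16,6] → X
    (7,1)@(15, 3): e=[22,20,2] → X
    (8,1)@(17, 3): e=[22,24,-2] → .
    (2,2)@(5, 5): e=[-22,20,46] → .
    (3,2)@(7, 5): e=[-22,24,42] → .
    (4,2)@(9, 5): e=[-22,28,38] → .
    (5,2)@(11, 5): e=[-22,32,34] → .
  covered (6 px):
    . . . . . . . . . . .
    . . X X X X X X . . .
    . . . . . . . . . . .
    . . . . . . . . . . .
    . . . . . . . . . . .
    . . . . . . . . . . .
T2:
  degenerate (2·area = 0) — covers nothing
T3:
  2·area = 27  (B↔C swapped to make it positive)
  edge (11, 1)→(11, 4): d=(0,3) right/bottom  bias=-1
  edge (11, 4)→(2, 12): d=(-9,8) right/bottom  bias=-1
  edge (2, 12)→(11, 1): d=(9,-11) top-left  bias=+0
    (5,0)@(11, 1): e=[0,27,0] → .  [on edge]
    (5,1)@(11, 3): e=[0,9,18] → .  [on edge]
    (4,2)@(9, 5): e=[6,7,14] → X
    (5,2)@(11, 5): e=[0,-9,36] → .  [on edge]
    (3,3)@(7, 7): e=[12,5,10] → X
    (4,3)@(9, 7): e=[6,-11,32] → .
    (5,3)@(11, 7): e=[0,-27,54] → .  [on edge]
    (2,4)@(5, 9): e=[18,3,6] → X
    (3,4)@(7, 9): e=[12,-13,28] → .
    (5,4)@(11, 9): e=[0,-45,72] → .  [on edge]
    (1,5)@(3, 11): e=[24,1,2] → X
    (2,5)@(5, 11): e=[18,-15,24] → .
    (5,5)@(11, 11): e=[0,-63,90] → .  [on edge]
  covered (4 px):
    . . . . . . . . . . .
    . . . . . . . . . . .
    . . . . X . . . . . .
    . . . X . . . . . . .
    . . X . . . . . . . .
    . X . . . . . . . . .
T4:
  2·area = 40
  edge (4, 4)→(14, 4): d=(10,0) top-left  bias=+0
  edge (14, 4)→(11, 8): d=(-3,4) right/bottom  bias=-1
  edge (11, 8)→(4, 4): d=(-7,-4) top-left  bias=+0
    (3,2)@(7, 5): e=[10,25,5] → X
    (4,2)@(9, 5): e=[10,17,13] → X
    (5,2)@(11, 5): e=[10,9,21] → X
    (6,2)@(13, 5): e=[10,1,29] → X
    (7,2)@(15, 5): e=[10,-7,37] → .
    (3,3)@(7, 7): e=[30,19,-9] → .
    (4,3)@(9, 7): e=[30,11,-1] → .
    (5,3)@(11, 7): e=[30,3,7] → X
    (6,3)@(13, 7): e=[30,-5,15] → .
    (5,4)@(11, 9): e=[50,-3,-7] → .
  covered (5 px):
    . . . . . . . . . . .
    . . . . . . . . . . .
    . . . X X X X . . . .
    . . . . . X . . . . .
    . . . . . . . . . . .
    . . . . . . . . . . .

Answer: 20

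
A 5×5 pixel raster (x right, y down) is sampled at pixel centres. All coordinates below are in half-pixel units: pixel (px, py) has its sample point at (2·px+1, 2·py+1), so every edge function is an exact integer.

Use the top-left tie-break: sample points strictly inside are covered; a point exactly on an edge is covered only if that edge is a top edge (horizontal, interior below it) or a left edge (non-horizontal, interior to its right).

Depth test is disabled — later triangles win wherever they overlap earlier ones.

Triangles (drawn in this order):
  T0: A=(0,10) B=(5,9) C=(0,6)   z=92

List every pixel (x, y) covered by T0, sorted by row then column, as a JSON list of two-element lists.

T0:
  2·area = 20  (B↔C swapped to make it positive)
  edge (0, 10)→(0, 6): d=(0,-4) top-left  bias=+0
  edge (0, 6)→(5, 9): d=(5,3) right/bottom  bias=-1
  edge (5, 9)→(0, 10): d=(-5,1) right/bottom  bias=-1
    (0,3)@(1, 7): e=[4,2,14] → █
    (1,3)@(3, 7): e=[12,-4,12] → ·
    (0,4)@(1, 9): e=[4,12,4] → █
    (1,4)@(3, 9): e=[12,6,2] → █
    (2,4)@(5, 9): e=[20,0,0] → ·  [on edge]
  covered (3 px):
    · · · · ·
    · · · · ·
    · · · · ·
    █ · · · ·
    █ █ · · ·

Final: [[0,3],[0,4],[1,4]]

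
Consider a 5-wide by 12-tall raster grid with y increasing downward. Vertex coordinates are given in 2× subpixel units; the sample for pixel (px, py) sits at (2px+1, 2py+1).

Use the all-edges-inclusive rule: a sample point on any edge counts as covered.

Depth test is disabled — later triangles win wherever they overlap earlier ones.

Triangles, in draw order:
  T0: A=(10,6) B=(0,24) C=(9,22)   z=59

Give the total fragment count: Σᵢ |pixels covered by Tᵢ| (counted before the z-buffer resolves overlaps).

T0:
  2·area = 142  (B↔C swapped to make it positive)
  edge (10, 6)→(9, 22): d=(-1,16) inclusive
  edge (9, 22)→(0, 24): d=(-9,2) inclusive
  edge (0, 24)→(10, 6): d=(10,-18) inclusive
    (4,4)@(9, 9): e=[13,117,12] → X
    (4,5)@(9, 11): e=[11,99,32] → X
    (3,6)@(7, 13): e=[41,85,16] → X
    (2,7)@(5, 15): e=[71,71,0] → X  [on edge]
    (2,8)@(5, 17): e=[69,53,20] → X
    (1,9)@(3, 19): e=[99,39,4] → X
    (1,10)@(3, 21): e=[97,21,24] → X
    (0,11)@(1, 23): e=[127,7,8] → X
    (2,11)@(5, 23): e=[63,-1,80] → .
    (3,11)@(7, 23): e=[31,-5,116] → .
    (4,11)@(9, 23): e=[-1,-9,152] → .
  covered (20 px):
    . . . . .
    . . . . .
    . . . . .
    . . . . .
    . . . . X
    . . . . X
    . . . X X
    . . X X X
    . . X X X
    . X X X X
    . X X X X
    X X . . .

Result: 20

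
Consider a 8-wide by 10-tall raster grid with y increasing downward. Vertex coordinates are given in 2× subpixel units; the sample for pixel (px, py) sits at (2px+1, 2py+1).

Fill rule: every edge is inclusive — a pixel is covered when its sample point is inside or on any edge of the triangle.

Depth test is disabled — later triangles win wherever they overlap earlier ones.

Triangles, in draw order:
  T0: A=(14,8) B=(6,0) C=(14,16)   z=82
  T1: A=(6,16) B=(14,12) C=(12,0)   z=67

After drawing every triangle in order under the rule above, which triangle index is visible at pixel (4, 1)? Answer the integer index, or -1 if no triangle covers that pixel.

T0:
  2·area = 64  (B↔C swapped to make it positive)
  edge (14, 8)→(14, 16): d=(0,8) inclusive
  edge (14, 16)→(6, 0): d=(-8,-16) inclusive
  edge (6, 0)→(14, 8): d=(8,8) inclusive
    (3,0)@(7, 1): e=[56,8,0] → █  [on edge]
    (4,0)@(9, 1): e=[40,40,-16] → ·
    (3,1)@(7, 3): e=[56,-8,16] → ·
    (4,1)@(9, 3): e=[40,24,0] → █  [on edge]
    (5,1)@(11, 3): e=[24,56,-16] → ·
    (4,2)@(9, 5): e=[40,8,16] → █
    (5,2)@(11, 5): e=[24,40,0] → █  [on edge]
    (6,2)@(13, 5): e=[8,72,-16] → ·
    (4,3)@(9, 7): e=[40,-8,32] → ·
    (5,3)@(11, 7): e=[24,24,16] → █
    (6,3)@(13, 7): e=[8,56,0] → █  [on edge]
    (7,3)@(15, 7): e=[-8,88,-16] → ·
    (7,4)@(15, 9): e=[-8,72,0] → ·  [on edge]
  covered (10 px):
    · · · █ · · · ·
    · · · · █ · · ·
    · · · · █ █ · ·
    · · · · · █ █ ·
    · · · · · █ █ ·
    · · · · · · █ ·
    · · · · · · █ ·
    · · · · · · · ·
    · · · · · · · ·
    · · · · · · · ·
T1:
  2·area = 104  (B↔C swapped to make it positive)
  edge (6, 16)→(12, 0): d=(6,-16) inclusive
  edge (12, 0)→(14, 12): d=(2,12) inclusive
  edge (14, 12)→(6, 16): d=(-8,4) inclusive
    (5,1)@(11, 3): e=[2,18,84] → █
    (6,1)@(13, 3): e=[34,-6,76] → ·
    (5,2)@(11, 5): e=[14,22,68] → █
    (6,2)@(13, 5): e=[46,-2,60] → ·
    (5,3)@(11, 7): e=[26,26,52] → █
    (6,3)@(13, 7): e=[58,2,44] → █
    (7,3)@(15, 7): e=[90,-22,36] → ·
    (4,4)@(9, 9): e=[6,54,44] → █
    (7,4)@(15, 9): e=[102,-18,20] → ·
    (4,5)@(9, 11): e=[18,58,28] → █
    (7,5)@(15, 11): e=[114,-14,4] → ·
    (4,6)@(9, 13): e=[30,62,12] → █
  covered (13 px):
    · · · · · · · ·
    · · · · · █ · ·
    · · · · · █ · ·
    · · · · · █ █ ·
    · · · · █ █ █ ·
    · · · · █ █ █ ·
    · · · · █ █ · ·
    · · · █ · · · ·
    · · · · · · · ·
    · · · · · · · ·

Z-buffer (winner per pixel, '.' = empty):
  . . . 0 . . . .
  . . . . 0 1 . .
  . . . . 0 1 . .
  . . . . . 1 1 .
  . . . . 1 1 1 .
  . . . . 1 1 1 .
  . . . . 1 1 0 .
  . . . 1 . . . .
  . . . . . . . .
  . . . . . . . .

Result: 0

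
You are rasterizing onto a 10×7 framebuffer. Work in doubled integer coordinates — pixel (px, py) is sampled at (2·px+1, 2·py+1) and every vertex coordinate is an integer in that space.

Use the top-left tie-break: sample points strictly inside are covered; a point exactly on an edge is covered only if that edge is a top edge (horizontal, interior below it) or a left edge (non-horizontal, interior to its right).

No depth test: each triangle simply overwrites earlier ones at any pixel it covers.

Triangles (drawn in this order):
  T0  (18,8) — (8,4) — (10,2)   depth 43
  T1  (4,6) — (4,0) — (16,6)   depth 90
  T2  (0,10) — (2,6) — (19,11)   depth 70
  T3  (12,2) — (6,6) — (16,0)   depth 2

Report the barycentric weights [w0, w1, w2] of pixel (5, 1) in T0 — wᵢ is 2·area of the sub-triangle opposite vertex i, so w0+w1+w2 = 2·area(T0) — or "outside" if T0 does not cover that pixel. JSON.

T0:
  2·area = 28
  edge (18, 8)→(8, 4): d=(-10,-4) top-left  bias=+0
  edge (8, 4)→(10, 2): d=(2,-2) top-left  bias=+0
  edge (10, 2)→(18, 8): d=(8,6) right/bottom  bias=-1
    (5,0)@(11, 1): e=[42,0,-14] → ·  [on edge]
    (4,1)@(9, 3): e=[14,0,14] → █  [on edge]
    (5,1)@(11, 3): e=[22,4,2] → █
    (6,1)@(13, 3): e=[30,8,-10] → ·
    (3,2)@(7, 5): e=[-14,0,42] → ·  [on edge]
    (4,2)@(9, 5): e=[-6,4,30] → ·
    (5,2)@(11, 5): e=[2,8,18] → █
    (6,2)@(13, 5): e=[10,12,6] → █
    (7,2)@(15, 5): e=[18,16,-6] → ·
    (2,3)@(5, 7): e=[-42,0,70] → ·  [on edge]
    (5,3)@(11, 7): e=[-18,12,34] → ·
    (6,3)@(13, 7): e=[-10,16,22] → ·
    (1,4)@(3, 9): e=[-70,0,98] → ·  [on edge]
    (0,5)@(1, 11): e=[-98,0,126] → ·  [on edge]
  covered (4 px):
    · · · · · · · · · ·
    · · · · █ █ · · · ·
    · · · · · █ █ · · ·
    · · · · · · · · · ·
    · · · · · · · · · ·
    · · · · · · · · · ·
    · · · · · · · · · ·
T1:
  2·area = 72
  edge (4, 6)→(4, 0): d=(0,-6) top-left  bias=+0
  edge (4, 0)→(16, 6): d=(12,6) right/bottom  bias=-1
  edge (16, 6)→(4, 6): d=(-12,0) right/bottom  bias=-1
    (2,0)@(5, 1): e=[6,6,60] → █
    (3,0)@(7, 1): e=[18,-6,60] → ·
    (2,1)@(5, 3): e=[6,30,36] → █
    (3,1)@(7, 3): e=[18,18,36] → █
    (4,1)@(9, 3): e=[30,6,36] → █
    (5,1)@(11, 3): e=[42,-6,36] → ·
    (2,2)@(5, 5): e=[6,54,12] → █
    (5,2)@(11, 5): e=[42,18,12] → █
    (6,2)@(13, 5): e=[54,6,12] → █
    (7,2)@(15, 5): e=[66,-6,12] → ·
    (2,3)@(5, 7): e=[6,78,-12] → ·
    (3,3)@(7, 7): e=[18,66,-12] → ·
  covered (9 px):
    · · █ · · · · · · ·
    · · █ █ █ · · · · ·
    · · █ █ █ █ █ · · ·
    · · · · · · · · · ·
    · · · · · · · · · ·
    · · · · · · · · · ·
    · · · · · · · · · ·
T2:
  2·area = 78
  edge (0, 10)→(2, 6): d=(2,-4) top-left  bias=+0
  edge (2, 6)→(19, 11): d=(17,5) right/bottom  bias=-1
  edge (19, 11)→(0, 10): d=(-19,-1) top-left  bias=+0
    (1,3)@(3, 7): e=[6,12,60] → █
    (2,3)@(5, 7): e=[14,2,62] → █
    (3,3)@(7, 7): e=[22,-8,64] → ·
    (0,4)@(1, 9): e=[2,56,20] → █
    (3,4)@(7, 9): e=[26,26,26] → █
    (4,4)@(9, 9): e=[34,16,28] → █
    (5,4)@(11, 9): e=[42,6,30] → █
    (6,4)@(13, 9): e=[50,-4,32] → ·
    (0,5)@(1, 11): e=[6,90,-18] → ·
    (1,5)@(3, 11): e=[14,80,-16] → ·
    (2,5)@(5, 11): e=[22,70,-14] → ·
    (3,5)@(7, 11): e=[30,60,-12] → ·
    (9,5)@(19, 11): e=[78,0,0] → ·  [on edge]
  covered (8 px):
    · · · · · · · · · ·
    · · · · · · · · · ·
    · · · · · · · · · ·
    · █ █ · · · · · · ·
    █ █ █ █ █ █ · · · ·
    · · · · · · · · · ·
    · · · · · · · · · ·
T3:
  2·area = 4  (B↔C swapped to make it positive)
  edge (12, 2)→(16, 0): d=(4,-2) top-left  bias=+0
  edge (16, 0)→(6, 6): d=(-10,6) right/bottom  bias=-1
  edge (6, 6)→(12, 2): d=(6,-4) top-left  bias=+0
    (5,1)@(11, 3): e=[2,0,2] → ·  [on edge]
    (0,4)@(1, 9): e=[6,0,-2] → ·  [on edge]
  covered (0 px):
    · · · · · · · · · ·
    · · · · · · · · · ·
    · · · · · · · · · ·
    · · · · · · · · · ·
    · · · · · · · · · ·
    · · · · · · · · · ·
    · · · · · · · · · ·

Answer: [4,2,22]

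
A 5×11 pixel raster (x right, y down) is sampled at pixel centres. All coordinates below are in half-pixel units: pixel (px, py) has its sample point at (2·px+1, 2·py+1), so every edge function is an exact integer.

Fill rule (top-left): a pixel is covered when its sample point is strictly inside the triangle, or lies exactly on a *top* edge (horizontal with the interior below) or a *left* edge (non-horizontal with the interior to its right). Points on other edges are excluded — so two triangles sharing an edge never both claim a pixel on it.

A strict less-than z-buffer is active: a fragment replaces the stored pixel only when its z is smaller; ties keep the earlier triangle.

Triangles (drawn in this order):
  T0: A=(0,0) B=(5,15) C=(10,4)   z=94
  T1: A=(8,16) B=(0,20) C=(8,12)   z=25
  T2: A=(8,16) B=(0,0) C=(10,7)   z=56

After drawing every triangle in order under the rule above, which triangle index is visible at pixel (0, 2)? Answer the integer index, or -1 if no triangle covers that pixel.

T0:
  2·area = 130  (B↔C swapped to make it positive)
  edge (0, 0)→(10, 4): d=(10,4) right/bottom  bias=-1
  edge (10, 4)→(5, 15): d=(-5,11) right/bottom  bias=-1
  edge (5, 15)→(0, 0): d=(-5,-15) top-left  bias=+0
    (0,0)@(1, 1): e=[6,114,10] → #
    (1,0)@(3, 1): e=[-2,92,40] → ·
    (0,1)@(1, 3): e=[26,104,0] → #  [on edge]
    (1,1)@(3, 3): e=[18,82,30] → #
    (2,1)@(5, 3): e=[10,60,60] → #
    (3,1)@(7, 3): e=[2,38,90] → #
    (4,1)@(9, 3): e=[-6,16,120] → ·
    (0,2)@(1, 5): e=[46,94,-10] → ·
    (1,2)@(3, 5): e=[38,72,20] → #
    (4,2)@(9, 5): e=[14,6,110] → #
    (1,3)@(3, 7): e=[58,62,10] → #
    (4,3)@(9, 7): e=[34,-4,100] → ·
    (1,4)@(3, 9): e=[78,52,0] → #  [on edge]
    (2,7)@(5, 15): e=[130,0,0] → ·  [on edge]
    (3,10)@(7, 21): e=[182,-52,0] → ·  [on edge]
  covered (17 px):
    # · · · ·
    # # # # ·
    · # # # #
    · # # # ·
    · # # # ·
    · · # · ·
    · · # · ·
    · · · · ·
    · · · · ·
    · · · · ·
    · · · · ·
T1:
  2·area = 32
  edge (8, 16)→(0, 20): d=(-8,4) right/bottom  bias=-1
  edge (0, 20)→(8, 12): d=(8,-8) top-left  bias=+0
  edge (8, 12)→(8, 16): d=(0,4) right/bottom  bias=-1
    (4,5)@(9, 11): e=[36,0,-4] → ·  [on edge]
    (3,6)@(7, 13): e=[28,0,4] → #  [on edge]
    (4,6)@(9, 13): e=[20,16,-4] → ·
    (2,7)@(5, 15): e=[20,0,12] → #  [on edge]
    (4,7)@(9, 15): e=[4,32,-4] → ·
    (1,8)@(3, 17): e=[12,0,20] → #  [on edge]
    (3,8)@(7, 17): e=[-4,32,4] → ·
    (0,9)@(1, 19): e=[4,0,28] → #  [on edge]
    (1,9)@(3, 19): e=[-4,16,20] → ·
    (2,9)@(5, 19): e=[-12,32,12] → ·
    (0,10)@(1, 21): e=[-12,16,28] → ·
  covered (6 px):
    · · · · ·
    · · · · ·
    · · · · ·
    · · · · ·
    · · · · ·
    · · · · ·
    · · · # ·
    · · # # ·
    · # # · ·
    # · · · ·
    · · · · ·
T2:
  2·area = 104
  edge (8, 16)→(0, 0): d=(-8,-16) top-left  bias=+0
  edge (0, 0)→(10, 7): d=(10,7) right/bottom  bias=-1
  edge (10, 7)→(8, 16): d=(-2,9) right/bottom  bias=-1
    (0,0)@(1, 1): e=[8,3,93] → #
    (1,0)@(3, 1): e=[40,-11,75] → ·
    (0,1)@(1, 3): e=[-8,23,89] → ·
    (1,1)@(3, 3): e=[24,9,71] → #
    (2,1)@(5, 3): e=[56,-5,53] → ·
    (1,2)@(3, 5): e=[8,29,67] → #
    (2,2)@(5, 5): e=[40,15,49] → #
    (3,2)@(7, 5): e=[72,1,31] → #
    (4,2)@(9, 5): e=[104,-13,13] → ·
    (1,3)@(3, 7): e=[-8,49,63] → ·
    (2,3)@(5, 7): e=[24,35,45] → #
    (4,3)@(9, 7): e=[88,7,9] → #
  covered (14 px):
    # · · · ·
    · # · · ·
    · # # # ·
    · · # # #
    · · # # #
    · · · # #
    · · · # ·
    · · · · ·
    · · · · ·
    · · · · ·
    · · · · ·

Z-buffer (winner per pixel, '.' = empty):
  2 . . . .
  0 2 0 0 .
  . 2 2 2 0
  . 0 2 2 2
  . 0 2 2 2
  . . 0 2 2
  . . 0 1 .
  . . 1 1 .
  . 1 1 . .
  1 . . . .
  . . . . .

Final: -1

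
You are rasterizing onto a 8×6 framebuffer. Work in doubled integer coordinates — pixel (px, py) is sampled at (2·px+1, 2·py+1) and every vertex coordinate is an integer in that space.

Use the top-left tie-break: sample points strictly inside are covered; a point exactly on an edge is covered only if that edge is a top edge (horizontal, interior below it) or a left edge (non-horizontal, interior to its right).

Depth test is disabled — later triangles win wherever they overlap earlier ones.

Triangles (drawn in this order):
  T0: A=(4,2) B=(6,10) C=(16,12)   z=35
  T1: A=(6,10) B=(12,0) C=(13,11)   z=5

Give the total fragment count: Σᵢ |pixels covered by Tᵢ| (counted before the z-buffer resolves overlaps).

T0:
  2·area = 76  (B↔C swapped to make it positive)
  edge (4, 2)→(16, 12): d=(12,10) right/bottom  bias=-1
  edge (16, 12)→(6, 10): d=(-10,-2) top-left  bias=+0
  edge (6, 10)→(4, 2): d=(-2,-8) top-left  bias=+0
    (2,1)@(5, 3): e=[2,68,6] → #
    (3,1)@(7, 3): e=[-18,72,22] → ·
    (2,2)@(5, 5): e=[26,48,2] → #
    (3,2)@(7, 5): e=[6,52,18] → #
    (4,2)@(9, 5): e=[-14,56,34] → ·
    (2,3)@(5, 7): e=[50,28,-2] → ·
    (3,3)@(7, 7): e=[30,32,14] → #
    (4,3)@(9, 7): e=[10,36,30] → #
    (5,3)@(11, 7): e=[-10,40,46] → ·
    (0,4)@(1, 9): e=[114,0,-38] → ·  [on edge]
    (3,4)@(7, 9): e=[54,12,10] → #
    (5,4)@(11, 9): e=[14,20,42] → #
    (5,5)@(11, 11): e=[38,0,38] → #  [on edge]
  covered (10 px):
    · · · · · · · ·
    · · # · · · · ·
    · · # # · · · ·
    · · · # # · · ·
    · · · # # # · ·
    · · · · · # # ·
T1:
  2·area = 76
  edge (6, 10)→(12, 0): d=(6,-10) top-left  bias=+0
  edge (12, 0)→(13, 11): d=(1,11) right/bottom  bias=-1
  edge (13, 11)→(6, 10): d=(-7,-1) top-left  bias=+0
    (5,1)@(11, 3): e=[8,14,54] → #
    (6,1)@(13, 3): e=[28,-8,56] → ·
    (4,2)@(9, 5): e=[0,38,38] → #  [on edge]
    (6,2)@(13, 5): e=[40,-6,42] → ·
    (4,3)@(9, 7): e=[12,40,24] → #
    (6,3)@(13, 7): e=[52,-4,28] → ·
    (3,4)@(7, 9): e=[4,64,8] → #
    (6,4)@(13, 9): e=[64,-2,14] → ·
    (3,5)@(7, 11): e=[16,66,-6] → ·
    (4,5)@(9, 11): e=[36,44,-4] → ·
    (5,5)@(11, 11): e=[56,22,-2] → ·
    (6,5)@(13, 11): e=[76,0,0] → ·  [on edge]
  covered (8 px):
    · · · · · · · ·
    · · · · · # · ·
    · · · · # # · ·
    · · · · # # · ·
    · · · # # # · ·
    · · · · · · · ·

Final: 18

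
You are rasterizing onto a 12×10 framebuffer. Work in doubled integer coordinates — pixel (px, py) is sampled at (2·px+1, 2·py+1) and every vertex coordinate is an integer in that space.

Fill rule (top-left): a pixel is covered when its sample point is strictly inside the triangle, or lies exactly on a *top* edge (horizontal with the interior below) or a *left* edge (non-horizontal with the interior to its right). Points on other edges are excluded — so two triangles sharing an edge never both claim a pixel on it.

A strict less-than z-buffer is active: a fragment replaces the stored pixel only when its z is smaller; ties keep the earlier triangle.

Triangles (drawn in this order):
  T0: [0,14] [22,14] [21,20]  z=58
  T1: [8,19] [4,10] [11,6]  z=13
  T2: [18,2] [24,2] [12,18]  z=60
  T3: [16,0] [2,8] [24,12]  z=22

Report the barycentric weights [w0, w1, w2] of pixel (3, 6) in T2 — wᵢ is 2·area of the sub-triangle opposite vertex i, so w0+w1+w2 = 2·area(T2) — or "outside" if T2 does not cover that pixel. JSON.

T0:
  2·area = 132
  edge (0, 14)→(22, 14): d=(22,0) top-left  bias=+0
  edge (22, 14)→(21, 20): d=(-1,6) right/bottom  bias=-1
  edge (21, 20)→(0, 14): d=(-21,-6) top-left  bias=+0
    (2,7)@(5, 15): e=[22,101,9] → █
    (3,7)@(7, 15): e=[22,89,21] → █
    (4,7)@(9, 15): e=[22,77,33] → █
    (5,7)@(11, 15): e=[22,65,45] → █
    (6,7)@(13, 15): e=[22,53,57] → █
    (7,7)@(15, 15): e=[22,41,69] → █
    (8,7)@(17, 15): e=[22,29,81] → █
    (9,7)@(19, 15): e=[22,17,93] → █
    (10,7)@(21, 15): e=[22,5,105] → █
    (11,7)@(23, 15): e=[22,-7,117] → ·
    (2,8)@(5, 17): e=[66,99,-33] → ·
    (3,8)@(7, 17): e=[66,87,-21] → ·
  covered (17 px):
    · · · · · · · · · · · ·
    · · · · · · · · · · · ·
    · · · · · · · · · · · ·
    · · · · · · · · · · · ·
    · · · · · · · · · · · ·
    · · · · · · · · · · · ·
    · · · · · · · · · · · ·
    · · █ █ █ █ █ █ █ █ █ ·
    · · · · · █ █ █ █ █ █ ·
    · · · · · · · · · █ █ ·
T1:
  2·area = 79
  edge (8, 19)→(4, 10): d=(-4,-9) top-left  bias=+0
  edge (4, 10)→(11, 6): d=(7,-4) top-left  bias=+0
  edge (11, 6)→(8, 19): d=(-3,13) right/bottom  bias=-1
    (3,4)@(7, 9): e=[31,5,43] → █
    (4,4)@(9, 9): e=[49,13,17] → █
    (5,4)@(11, 9): e=[67,21,-9] → ·
    (2,5)@(5, 11): e=[5,11,63] → █
    (5,5)@(11, 11): e=[59,35,-15] → ·
    (2,6)@(5, 13): e=[-3,25,57] → ·
    (3,6)@(7, 13): e=[15,33,31] → █
    (5,6)@(11, 13): e=[51,49,-21] → ·
    (3,7)@(7, 15): e=[7,47,25] → █
    (4,7)@(9, 15): e=[25,55,-1] → ·
    (3,8)@(7, 17): e=[-1,61,19] → ·
  covered (8 px):
    · · · · · · · · · · · ·
    · · · · · · · · · · · ·
    · · · · · · · · · · · ·
    · · · · · · · · · · · ·
    · · · █ █ · · · · · · ·
    · · █ █ █ · · · · · · ·
    · · · █ █ · · · · · · ·
    · · · █ · · · · · · · ·
    · · · · · · · · · · · ·
    · · · · · · · · · · · ·
T2:
  2·area = 96
  edge (18, 2)→(24, 2): d=(6,0) top-left  bias=+0
  edge (24, 2)→(12, 18): d=(-12,16) right/bottom  bias=-1
  edge (12, 18)→(18, 2): d=(6,-16) top-left  bias=+0
    (9,1)@(19, 3): e=[6,68,22] → █
    (10,1)@(21, 3): e=[6,36,54] → █
    (11,1)@(23, 3): e=[6,4,86] → █
    (8,2)@(17, 5): e=[18,76,2] → █
    (11,2)@(23, 5): e=[18,-20,98] → ·
    (8,3)@(17, 7): e=[30,52,14] → █
    (10,3)@(21, 7): e=[30,-12,78] → ·
    (8,4)@(17, 9): e=[42,28,26] → █
    (9,4)@(19, 9): e=[42,-4,58] → ·
    (7,5)@(15, 11): e=[54,36,6] → █
    (9,5)@(19, 11): e=[54,-28,70] → ·
    (7,6)@(15, 13): e=[66,12,18] → █
  covered (12 px):
    · · · · · · · · · · · ·
    · · · · · · · · · █ █ █
    · · · · · · · · █ █ █ ·
    · · · · · · · · █ █ · ·
    · · · · · · · · █ · · ·
    · · · · · · · █ █ · · ·
    · · · · · · · █ · · · ·
    · · · · · · · · · · · ·
    · · · · · · · · · · · ·
    · · · · · · · · · · · ·
T3:
  2·area = 232  (B↔C swapped to make it positive)
  edge (16, 0)→(24, 12): d=(8,12) right/bottom  bias=-1
  edge (24, 12)→(2, 8): d=(-22,-4) top-left  bias=+0
  edge (2, 8)→(16, 0): d=(14,-8) top-left  bias=+0
    (7,0)@(15, 1): e=[20,206,6] → █
    (8,0)@(17, 1): e=[-4,214,22] → ·
    (5,1)@(11, 3): e=[84,146,2] → █
    (6,1)@(13, 3): e=[60,154,18] → █
    (8,1)@(17, 3): e=[12,170,50] → █
    (9,1)@(19, 3): e=[-12,178,66] → ·
    (4,2)@(9, 5): e=[124,94,14] → █
    (9,2)@(19, 5): e=[4,134,94] → █
    (10,2)@(21, 5): e=[-20,142,110] → ·
    (2,3)@(5, 7): e=[188,34,10] → █
    (3,3)@(7, 7): e=[164,42,26] → █
    (10,3)@(21, 7): e=[-4,98,138] → ·
  covered (29 px):
    · · · · · · · █ · · · ·
    · · · · · █ █ █ █ · · ·
    · · · · █ █ █ █ █ █ · ·
    · · █ █ █ █ █ █ █ █ · ·
    · · · · █ █ █ █ █ █ █ ·
    · · · · · · · · · █ █ █
    · · · · · · · · · · · ·
    · · · · · · · · · · · ·
    · · · · · · · · · · · ·
    · · · · · · · · · · · ·

Result: "outside"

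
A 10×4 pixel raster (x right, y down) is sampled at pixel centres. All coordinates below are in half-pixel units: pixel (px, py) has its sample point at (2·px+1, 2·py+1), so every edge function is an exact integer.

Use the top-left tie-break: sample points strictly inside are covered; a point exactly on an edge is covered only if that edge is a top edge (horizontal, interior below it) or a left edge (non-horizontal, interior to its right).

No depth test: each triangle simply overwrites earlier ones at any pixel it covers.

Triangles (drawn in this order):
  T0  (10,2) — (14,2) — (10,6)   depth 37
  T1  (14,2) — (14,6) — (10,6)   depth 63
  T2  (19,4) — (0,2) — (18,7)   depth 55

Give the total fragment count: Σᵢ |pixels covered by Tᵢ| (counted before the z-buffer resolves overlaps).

T0:
  2·area = 16
  edge (10, 2)→(14, 2): d=(4,0) top-left  bias=+0
  edge (14, 2)→(10, 6): d=(-4,4) right/bottom  bias=-1
  edge (10, 6)→(10, 2): d=(0,-4) top-left  bias=+0
    (7,0)@(15, 1): e=[-4,0,20] → ·  [on edge]
    (5,1)@(11, 3): e=[4,8,4] → █
    (6,1)@(13, 3): e=[4,0,12] → ·  [on edge]
    (5,2)@(11, 5): e=[12,0,4] → ·  [on edge]
    (4,3)@(9, 7): e=[20,0,-4] → ·  [on edge]
  covered (1 px):
    · · · · · · · · · ·
    · · · · · █ · · · ·
    · · · · · · · · · ·
    · · · · · · · · · ·
T1:
  2·area = 16
  edge (14, 2)→(14, 6): d=(0,4) right/bottom  bias=-1
  edge (14, 6)→(10, 6): d=(-4,0) right/bottom  bias=-1
  edge (10, 6)→(14, 2): d=(4,-4) top-left  bias=+0
    (7,0)@(15, 1): e=[-4,20,0] → ·  [on edge]
    (6,1)@(13, 3): e=[4,12,0] → █  [on edge]
    (7,1)@(15, 3): e=[-4,12,8] → ·
    (5,2)@(11, 5): e=[12,4,0] → █  [on edge]
    (7,2)@(15, 5): e=[-4,4,16] → ·
    (4,3)@(9, 7): e=[20,-4,0] → ·  [on edge]
    (5,3)@(11, 7): e=[12,-4,8] → ·
    (6,3)@(13, 7): e=[4,-4,16] → ·
  covered (3 px):
    · · · · · · · · · ·
    · · · · · · █ · · ·
    · · · · · █ █ · · ·
    · · · · · · · · · ·
T2:
  2·area = 59  (B↔C swapped to make it positive)
  edge (19, 4)→(18, 7): d=(-1,3) right/bottom  bias=-1
  edge (18, 7)→(0, 2): d=(-18,-5) top-left  bias=+0
  edge (0, 2)→(19, 4): d=(19,2) right/bottom  bias=-1
    (2,1)@(5, 3): e=[43,7,9] → █
    (3,1)@(7, 3): e=[37,17,5] → █
    (4,1)@(9, 3): e=[31,27,1] → █
    (5,1)@(11, 3): e=[25,37,-3] → ·
    (2,2)@(5, 5): e=[41,-29,47] → ·
    (3,2)@(7, 5): e=[35,-19,43] → ·
    (4,2)@(9, 5): e=[29,-9,39] → ·
    (5,2)@(11, 5): e=[23,1,35] → █
    (6,2)@(13, 5): e=[17,11,31] → █
    (7,2)@(15, 5): e=[11,21,27] → █
    (8,2)@(17, 5): e=[5,31,23] → █
    (9,2)@(19, 5): e=[-1,41,19] → ·
  covered (7 px):
    · · · · · · · · · ·
    · · █ █ █ · · · · ·
    · · · · · █ █ █ █ ·
    · · · · · · · · · ·

Answer: 11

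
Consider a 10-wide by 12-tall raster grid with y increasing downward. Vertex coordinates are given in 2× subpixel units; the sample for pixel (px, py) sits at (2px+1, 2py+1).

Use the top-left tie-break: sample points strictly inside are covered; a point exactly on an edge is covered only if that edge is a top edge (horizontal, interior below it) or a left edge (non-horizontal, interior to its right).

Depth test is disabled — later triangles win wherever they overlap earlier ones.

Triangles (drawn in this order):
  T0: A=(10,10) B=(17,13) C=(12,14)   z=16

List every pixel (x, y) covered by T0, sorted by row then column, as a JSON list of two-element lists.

T0:
  2·area = 22
  edge (10, 10)→(17, 13): d=(7,3) right/bottom  bias=-1
  edge (17, 13)→(12, 14): d=(-5,1) right/bottom  bias=-1
  edge (12, 14)→(10, 10): d=(-2,-4) top-left  bias=+0
    (1,3)@(3, 7): e=[0,44,-22] → .  [on edge]
    (5,5)@(11, 11): e=[4,16,2] → X
    (6,5)@(13, 11): e=[-2,14,10] → .
    (5,6)@(11, 13): e=[18,6,-2] → .
    (6,6)@(13, 13): e=[12,4,6] → X
    (7,6)@(15, 13): e=[6,2,14] → X
    (8,6)@(17, 13): e=[0,0,22] → .  [on edge]
    (3,7)@(7, 15): e=[44,0,-22] → .  [on edge]
    (6,7)@(13, 15): e=[26,-6,2] → .
    (7,7)@(15, 15): e=[20,-8,10] → .
  covered (3 px):
    . . . . . . . . . .
    . . . . . . . . . .
    . . . . . . . . . .
    . . . . . . . . . .
    . . . . . . . . . .
    . . . . . X . . . .
    . . . . . . X X . .
    . . . . . . . . . .
    . . . . . . . . . .
    . . . . . . . . . .
    . . . . . . . . . .
    . . . . . . . . . .

Answer: [[5,5],[6,6],[7,6]]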